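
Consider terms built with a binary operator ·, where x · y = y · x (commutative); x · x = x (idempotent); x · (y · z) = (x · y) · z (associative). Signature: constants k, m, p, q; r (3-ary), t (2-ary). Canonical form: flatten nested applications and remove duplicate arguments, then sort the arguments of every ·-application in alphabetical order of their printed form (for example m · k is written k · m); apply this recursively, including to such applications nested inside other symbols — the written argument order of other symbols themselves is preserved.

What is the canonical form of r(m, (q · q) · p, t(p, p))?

Answer: r(m, p · q, t(p, p))

Derivation:
Focus inside:  (q · q) · p
Merge nested applications:  q · q · p
Drop duplicates:  drop duplicate q
Sort arguments:  p · q
Rebuild:  r(m, p · q, t(p, p))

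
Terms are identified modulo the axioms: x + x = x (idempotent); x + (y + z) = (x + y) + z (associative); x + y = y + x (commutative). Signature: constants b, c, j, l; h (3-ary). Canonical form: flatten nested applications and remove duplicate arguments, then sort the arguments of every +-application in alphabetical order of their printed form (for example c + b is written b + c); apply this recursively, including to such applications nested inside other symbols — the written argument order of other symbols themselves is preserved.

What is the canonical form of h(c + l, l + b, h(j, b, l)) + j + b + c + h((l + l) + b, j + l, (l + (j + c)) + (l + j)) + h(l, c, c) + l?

Answer: b + c + h(b + l, j + l, c + j + l) + h(c + l, b + l, h(j, b, l)) + h(l, c, c) + j + l

Derivation:
Canonicalize subterm:  h(c + l, l + b, h(j, b, l))  →  h(c + l, b + l, h(j, b, l))
Inside:  h((l + l) + b, j + l, (l + (j + c)) + (l + j))  →  h(b + l, j + l, c + j + l)
Order the arguments:  b + c + h(b + l, j + l, c + j + l) + h(c + l, b + l, h(j, b, l)) + h(l, c, c) + j + l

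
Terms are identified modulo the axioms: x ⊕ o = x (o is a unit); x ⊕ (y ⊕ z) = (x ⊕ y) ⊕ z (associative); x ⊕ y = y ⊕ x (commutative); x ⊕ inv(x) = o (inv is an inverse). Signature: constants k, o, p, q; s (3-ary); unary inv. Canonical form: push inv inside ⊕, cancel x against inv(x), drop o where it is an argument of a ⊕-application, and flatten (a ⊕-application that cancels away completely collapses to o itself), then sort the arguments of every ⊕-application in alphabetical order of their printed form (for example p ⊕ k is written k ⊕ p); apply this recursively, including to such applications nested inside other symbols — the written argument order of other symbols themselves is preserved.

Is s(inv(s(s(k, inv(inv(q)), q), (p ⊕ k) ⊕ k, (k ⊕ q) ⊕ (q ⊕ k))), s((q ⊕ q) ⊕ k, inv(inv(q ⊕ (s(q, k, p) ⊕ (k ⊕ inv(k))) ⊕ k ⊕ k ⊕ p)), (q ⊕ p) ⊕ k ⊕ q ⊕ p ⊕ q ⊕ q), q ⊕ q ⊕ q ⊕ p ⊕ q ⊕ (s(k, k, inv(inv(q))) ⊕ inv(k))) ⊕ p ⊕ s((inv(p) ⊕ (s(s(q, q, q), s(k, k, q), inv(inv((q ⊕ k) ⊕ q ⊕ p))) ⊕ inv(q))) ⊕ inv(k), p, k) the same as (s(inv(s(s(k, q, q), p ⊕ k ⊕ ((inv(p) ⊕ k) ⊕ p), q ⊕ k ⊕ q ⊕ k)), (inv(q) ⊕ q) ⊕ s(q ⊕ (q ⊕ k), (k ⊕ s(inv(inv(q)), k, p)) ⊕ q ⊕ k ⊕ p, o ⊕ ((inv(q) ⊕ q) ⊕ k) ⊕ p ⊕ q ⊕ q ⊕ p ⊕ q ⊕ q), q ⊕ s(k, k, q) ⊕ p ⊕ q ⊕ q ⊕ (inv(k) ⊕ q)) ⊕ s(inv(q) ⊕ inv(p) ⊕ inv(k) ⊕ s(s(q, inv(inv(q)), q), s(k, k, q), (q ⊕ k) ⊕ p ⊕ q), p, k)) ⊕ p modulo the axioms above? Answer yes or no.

Left:  s(inv(s(s(k, inv(inv(q)), q), (p ⊕ k) ⊕ k, (k ⊕ q) ⊕ (q ⊕ k))), s((q ⊕ q) ⊕ k, inv(inv(q ⊕ (s(q, k, p) ⊕ (k ⊕ inv(k))) ⊕ k ⊕ k ⊕ p)), (q ⊕ p) ⊕ k ⊕ q ⊕ p ⊕ q ⊕ q), q ⊕ q ⊕ q ⊕ p ⊕ q ⊕ (s(k, k, inv(inv(q))) ⊕ inv(k))) ⊕ p ⊕ s((inv(p) ⊕ (s(s(q, q, q), s(k, k, q), inv(inv((q ⊕ k) ⊕ q ⊕ p))) ⊕ inv(q))) ⊕ inv(k), p, k)
  Push inv inside:  distribute inv over ⊕ and collapse double inv
  Combine occurrences:  s(inv(s(s(k, q, q), k ⊕ k ⊕ p, k ⊕ k ⊕ q ⊕ q)), s(k ⊕ q ⊕ q, k ⊕ k ⊕ p ⊕ q ⊕ s(q, k, p), k ⊕ p ⊕ p ⊕ q ⊕ q ⊕ q ⊕ q), inv(k) ⊕ p ⊕ q ⊕ q ⊕ q ⊕ q ⊕ s(k, k, q)) ⊕ p ⊕ s(inv(k) ⊕ inv(p) ⊕ inv(q) ⊕ s(s(q, q, q), s(k, k, q), k ⊕ p ⊕ q ⊕ q), p, k)
  Order the arguments:  p ⊕ s(inv(k) ⊕ inv(p) ⊕ inv(q) ⊕ s(s(q, q, q), s(k, k, q), k ⊕ p ⊕ q ⊕ q), p, k) ⊕ s(inv(s(s(k, q, q), k ⊕ k ⊕ p, k ⊕ k ⊕ q ⊕ q)), s(k ⊕ q ⊕ q, k ⊕ k ⊕ p ⊕ q ⊕ s(q, k, p), k ⊕ p ⊕ p ⊕ q ⊕ q ⊕ q ⊕ q), inv(k) ⊕ p ⊕ q ⊕ q ⊕ q ⊕ q ⊕ s(k, k, q))
Right:  (s(inv(s(s(k, q, q), p ⊕ k ⊕ ((inv(p) ⊕ k) ⊕ p), q ⊕ k ⊕ q ⊕ k)), (inv(q) ⊕ q) ⊕ s(q ⊕ (q ⊕ k), (k ⊕ s(inv(inv(q)), k, p)) ⊕ q ⊕ k ⊕ p, o ⊕ ((inv(q) ⊕ q) ⊕ k) ⊕ p ⊕ q ⊕ q ⊕ p ⊕ q ⊕ q), q ⊕ s(k, k, q) ⊕ p ⊕ q ⊕ q ⊕ (inv(k) ⊕ q)) ⊕ s(inv(q) ⊕ inv(p) ⊕ inv(k) ⊕ s(s(q, inv(inv(q)), q), s(k, k, q), (q ⊕ k) ⊕ p ⊕ q), p, k)) ⊕ p
  Push inv inside:  distribute inv over ⊕ and collapse double inv
  Collect:  s(inv(s(s(k, q, q), k ⊕ k ⊕ p, k ⊕ k ⊕ q ⊕ q)), s(k ⊕ q ⊕ q, k ⊕ k ⊕ p ⊕ q ⊕ s(q, k, p), k ⊕ p ⊕ p ⊕ q ⊕ q ⊕ q ⊕ q), inv(k) ⊕ p ⊕ q ⊕ q ⊕ q ⊕ q ⊕ s(k, k, q)) ⊕ s(inv(k) ⊕ inv(p) ⊕ inv(q) ⊕ s(s(q, q, q), s(k, k, q), k ⊕ p ⊕ q ⊕ q), p, k) ⊕ p
  Sort:  p ⊕ s(inv(k) ⊕ inv(p) ⊕ inv(q) ⊕ s(s(q, q, q), s(k, k, q), k ⊕ p ⊕ q ⊕ q), p, k) ⊕ s(inv(s(s(k, q, q), k ⊕ k ⊕ p, k ⊕ k ⊕ q ⊕ q)), s(k ⊕ q ⊕ q, k ⊕ k ⊕ p ⊕ q ⊕ s(q, k, p), k ⊕ p ⊕ p ⊕ q ⊕ q ⊕ q ⊕ q), inv(k) ⊕ p ⊕ q ⊕ q ⊕ q ⊕ q ⊕ s(k, k, q))

Answer: yes — both canonical forms are p ⊕ s(inv(k) ⊕ inv(p) ⊕ inv(q) ⊕ s(s(q, q, q), s(k, k, q), k ⊕ p ⊕ q ⊕ q), p, k) ⊕ s(inv(s(s(k, q, q), k ⊕ k ⊕ p, k ⊕ k ⊕ q ⊕ q)), s(k ⊕ q ⊕ q, k ⊕ k ⊕ p ⊕ q ⊕ s(q, k, p), k ⊕ p ⊕ p ⊕ q ⊕ q ⊕ q ⊕ q), inv(k) ⊕ p ⊕ q ⊕ q ⊕ q ⊕ q ⊕ s(k, k, q))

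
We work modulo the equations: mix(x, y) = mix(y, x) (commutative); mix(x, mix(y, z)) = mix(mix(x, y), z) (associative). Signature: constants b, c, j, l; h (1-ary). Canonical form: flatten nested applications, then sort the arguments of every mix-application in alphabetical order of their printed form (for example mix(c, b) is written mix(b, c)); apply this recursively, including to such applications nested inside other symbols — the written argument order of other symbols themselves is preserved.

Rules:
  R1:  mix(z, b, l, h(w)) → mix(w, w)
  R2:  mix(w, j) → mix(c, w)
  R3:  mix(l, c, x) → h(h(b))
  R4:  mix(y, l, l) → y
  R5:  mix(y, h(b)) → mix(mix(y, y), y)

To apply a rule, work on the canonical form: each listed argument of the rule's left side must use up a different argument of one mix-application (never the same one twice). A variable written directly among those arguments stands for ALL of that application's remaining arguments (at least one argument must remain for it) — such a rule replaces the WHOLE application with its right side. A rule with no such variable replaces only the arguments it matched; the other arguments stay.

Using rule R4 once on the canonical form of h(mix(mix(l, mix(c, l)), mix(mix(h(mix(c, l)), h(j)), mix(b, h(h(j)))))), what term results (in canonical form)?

Answer: h(mix(b, c, h(h(j)), h(j), h(mix(c, l))))

Derivation:
Canonical form:  h(mix(b, c, h(h(j)), h(j), h(mix(c, l)), l, l))
R4 matches:  uses l, l;  y := mix(b, c, h(h(j)), h(j), h(mix(c, l)))
Every leftover argument binds to the variable; the entire application is replaced.
Result:  h(mix(b, c, h(h(j)), h(j), h(mix(c, l))))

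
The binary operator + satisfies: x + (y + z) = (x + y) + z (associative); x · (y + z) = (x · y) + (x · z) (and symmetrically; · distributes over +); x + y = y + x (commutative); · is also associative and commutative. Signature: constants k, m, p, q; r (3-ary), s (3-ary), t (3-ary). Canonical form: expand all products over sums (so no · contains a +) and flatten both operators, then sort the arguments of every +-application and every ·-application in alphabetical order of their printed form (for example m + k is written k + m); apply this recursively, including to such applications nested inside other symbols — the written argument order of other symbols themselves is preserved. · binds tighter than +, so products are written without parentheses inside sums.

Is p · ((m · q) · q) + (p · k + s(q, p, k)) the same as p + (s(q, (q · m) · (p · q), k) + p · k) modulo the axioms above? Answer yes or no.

Answer: no — k · p + m · p · q · q + s(q, p, k) vs k · p + p + s(q, m · p · q · q, k)

Derivation:
Left:  p · ((m · q) · q) + (p · k + s(q, p, k))
  Un-nest:  m · p · q · q + k · p + s(q, p, k)
  Sort arguments:  k · p + m · p · q · q + s(q, p, k)
Right:  p + (s(q, (q · m) · (p · q), k) + p · k)
  Merge nested applications:  p + s(q, m · p · q · q, k) + k · p
  Sort arguments:  k · p + p + s(q, m · p · q · q, k)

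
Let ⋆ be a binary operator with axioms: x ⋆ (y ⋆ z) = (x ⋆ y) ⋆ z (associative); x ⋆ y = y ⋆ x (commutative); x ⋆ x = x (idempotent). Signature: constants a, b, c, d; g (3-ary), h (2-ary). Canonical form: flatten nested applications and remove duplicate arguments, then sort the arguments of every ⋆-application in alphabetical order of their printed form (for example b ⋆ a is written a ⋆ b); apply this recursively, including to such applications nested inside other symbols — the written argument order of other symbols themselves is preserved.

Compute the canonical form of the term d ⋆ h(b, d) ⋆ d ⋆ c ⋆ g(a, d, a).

Answer: c ⋆ d ⋆ g(a, d, a) ⋆ h(b, d)

Derivation:
Deduplicate:  drop duplicate d
Sort arguments:  c ⋆ d ⋆ g(a, d, a) ⋆ h(b, d)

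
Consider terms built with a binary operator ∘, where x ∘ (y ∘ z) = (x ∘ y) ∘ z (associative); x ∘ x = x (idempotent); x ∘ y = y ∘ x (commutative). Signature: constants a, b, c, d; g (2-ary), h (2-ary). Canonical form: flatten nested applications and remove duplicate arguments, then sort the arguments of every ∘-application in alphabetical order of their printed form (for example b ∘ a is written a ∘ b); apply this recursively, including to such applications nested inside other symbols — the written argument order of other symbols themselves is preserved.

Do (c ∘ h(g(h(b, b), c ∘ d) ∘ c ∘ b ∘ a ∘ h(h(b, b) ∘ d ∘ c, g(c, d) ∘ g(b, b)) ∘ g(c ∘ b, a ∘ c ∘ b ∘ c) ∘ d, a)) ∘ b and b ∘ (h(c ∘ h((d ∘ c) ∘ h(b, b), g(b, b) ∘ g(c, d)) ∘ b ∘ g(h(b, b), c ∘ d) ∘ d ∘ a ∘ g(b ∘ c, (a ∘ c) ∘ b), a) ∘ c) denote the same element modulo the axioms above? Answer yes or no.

Left:  (c ∘ h(g(h(b, b), c ∘ d) ∘ c ∘ b ∘ a ∘ h(h(b, b) ∘ d ∘ c, g(c, d) ∘ g(b, b)) ∘ g(c ∘ b, a ∘ c ∘ b ∘ c) ∘ d, a)) ∘ b
  Flatten:  c ∘ h(g(h(b, b), c ∘ d) ∘ c ∘ b ∘ a ∘ h(h(b, b) ∘ d ∘ c, g(c, d) ∘ g(b, b)) ∘ g(c ∘ b, a ∘ c ∘ b ∘ c) ∘ d, a) ∘ b
  Simplify inside:  h(g(h(b, b), c ∘ d) ∘ c ∘ b ∘ a ∘ h(h(b, b) ∘ d ∘ c, g(c, d) ∘ g(b, b)) ∘ g(c ∘ b, a ∘ c ∘ b ∘ c) ∘ d, a)  →  h(a ∘ b ∘ c ∘ d ∘ g(b ∘ c, a ∘ b ∘ c) ∘ g(h(b, b), c ∘ d) ∘ h(c ∘ d ∘ h(b, b), g(b, b) ∘ g(c, d)), a)
  Order the arguments:  b ∘ c ∘ h(a ∘ b ∘ c ∘ d ∘ g(b ∘ c, a ∘ b ∘ c) ∘ g(h(b, b), c ∘ d) ∘ h(c ∘ d ∘ h(b, b), g(b, b) ∘ g(c, d)), a)
Right:  b ∘ (h(c ∘ h((d ∘ c) ∘ h(b, b), g(b, b) ∘ g(c, d)) ∘ b ∘ g(h(b, b), c ∘ d) ∘ d ∘ a ∘ g(b ∘ c, (a ∘ c) ∘ b), a) ∘ c)
  Merge nested applications:  b ∘ h(c ∘ h((d ∘ c) ∘ h(b, b), g(b, b) ∘ g(c, d)) ∘ b ∘ g(h(b, b), c ∘ d) ∘ d ∘ a ∘ g(b ∘ c, (a ∘ c) ∘ b), a) ∘ c
  Simplify inside:  h(c ∘ h((d ∘ c) ∘ h(b, b), g(b, b) ∘ g(c, d)) ∘ b ∘ g(h(b, b), c ∘ d) ∘ d ∘ a ∘ g(b ∘ c, (a ∘ c) ∘ b), a)  →  h(a ∘ b ∘ c ∘ d ∘ g(b ∘ c, a ∘ b ∘ c) ∘ g(h(b, b), c ∘ d) ∘ h(c ∘ d ∘ h(b, b), g(b, b) ∘ g(c, d)), a)
  Order the arguments:  b ∘ c ∘ h(a ∘ b ∘ c ∘ d ∘ g(b ∘ c, a ∘ b ∘ c) ∘ g(h(b, b), c ∘ d) ∘ h(c ∘ d ∘ h(b, b), g(b, b) ∘ g(c, d)), a)

Answer: yes — both canonical forms are b ∘ c ∘ h(a ∘ b ∘ c ∘ d ∘ g(b ∘ c, a ∘ b ∘ c) ∘ g(h(b, b), c ∘ d) ∘ h(c ∘ d ∘ h(b, b), g(b, b) ∘ g(c, d)), a)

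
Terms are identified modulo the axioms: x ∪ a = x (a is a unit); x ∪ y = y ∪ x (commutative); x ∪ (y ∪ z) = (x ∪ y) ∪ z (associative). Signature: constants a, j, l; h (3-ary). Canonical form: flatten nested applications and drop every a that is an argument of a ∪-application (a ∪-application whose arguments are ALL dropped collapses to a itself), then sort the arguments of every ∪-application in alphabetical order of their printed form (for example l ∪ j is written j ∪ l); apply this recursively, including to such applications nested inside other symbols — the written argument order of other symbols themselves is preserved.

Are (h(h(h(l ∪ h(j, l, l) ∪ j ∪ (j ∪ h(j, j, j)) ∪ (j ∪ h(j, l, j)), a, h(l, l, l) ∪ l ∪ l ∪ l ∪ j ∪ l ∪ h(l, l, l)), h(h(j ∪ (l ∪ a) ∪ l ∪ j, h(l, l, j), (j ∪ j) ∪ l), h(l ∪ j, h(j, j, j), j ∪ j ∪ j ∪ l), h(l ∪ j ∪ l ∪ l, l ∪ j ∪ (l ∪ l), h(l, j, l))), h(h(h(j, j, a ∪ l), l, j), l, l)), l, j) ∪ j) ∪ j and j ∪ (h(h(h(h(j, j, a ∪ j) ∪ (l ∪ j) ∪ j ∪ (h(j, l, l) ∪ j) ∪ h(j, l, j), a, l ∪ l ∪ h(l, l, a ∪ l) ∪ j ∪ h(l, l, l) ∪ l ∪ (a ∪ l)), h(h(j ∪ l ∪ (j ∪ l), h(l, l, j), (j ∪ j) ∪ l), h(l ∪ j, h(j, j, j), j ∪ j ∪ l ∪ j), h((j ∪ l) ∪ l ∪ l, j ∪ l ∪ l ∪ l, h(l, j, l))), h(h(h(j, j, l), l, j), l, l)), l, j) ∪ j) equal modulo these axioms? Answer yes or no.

Left:  (h(h(h(l ∪ h(j, l, l) ∪ j ∪ (j ∪ h(j, j, j)) ∪ (j ∪ h(j, l, j)), a, h(l, l, l) ∪ l ∪ l ∪ l ∪ j ∪ l ∪ h(l, l, l)), h(h(j ∪ (l ∪ a) ∪ l ∪ j, h(l, l, j), (j ∪ j) ∪ l), h(l ∪ j, h(j, j, j), j ∪ j ∪ j ∪ l), h(l ∪ j ∪ l ∪ l, l ∪ j ∪ (l ∪ l), h(l, j, l))), h(h(h(j, j, a ∪ l), l, j), l, l)), l, j) ∪ j) ∪ j
  Un-nest:  h(h(h(l ∪ h(j, l, l) ∪ j ∪ (j ∪ h(j, j, j)) ∪ (j ∪ h(j, l, j)), a, h(l, l, l) ∪ l ∪ l ∪ l ∪ j ∪ l ∪ h(l, l, l)), h(h(j ∪ (l ∪ a) ∪ l ∪ j, h(l, l, j), (j ∪ j) ∪ l), h(l ∪ j, h(j, j, j), j ∪ j ∪ j ∪ l), h(l ∪ j ∪ l ∪ l, l ∪ j ∪ (l ∪ l), h(l, j, l))), h(h(h(j, j, a ∪ l), l, j), l, l)), l, j) ∪ j ∪ j
  Canonicalize subterm:  h(h(h(l ∪ h(j, l, l) ∪ j ∪ (j ∪ h(j, j, j)) ∪ (j ∪ h(j, l, j)), a, h(l, l, l) ∪ l ∪ l ∪ l ∪ j ∪ l ∪ h(l, l, l)), h(h(j ∪ (l ∪ a) ∪ l ∪ j, h(l, l, j), (j ∪ j) ∪ l), h(l ∪ j, h(j, j, j), j ∪ j ∪ j ∪ l), h(l ∪ j ∪ l ∪ l, l ∪ j ∪ (l ∪ l), h(l, j, l))), h(h(h(j, j, a ∪ l), l, j), l, l)), l, j)  →  h(h(h(h(j, j, j) ∪ h(j, l, j) ∪ h(j, l, l) ∪ j ∪ j ∪ j ∪ l, a, h(l, l, l) ∪ h(l, l, l) ∪ j ∪ l ∪ l ∪ l ∪ l), h(h(j ∪ j ∪ l ∪ l, h(l, l, j), j ∪ j ∪ l), h(j ∪ l, h(j, j, j), j ∪ j ∪ j ∪ l), h(j ∪ l ∪ l ∪ l, j ∪ l ∪ l ∪ l, h(l, j, l))), h(h(h(j, j, l), l, j), l, l)), l, j)
  Sort arguments:  h(h(h(h(j, j, j) ∪ h(j, l, j) ∪ h(j, l, l) ∪ j ∪ j ∪ j ∪ l, a, h(l, l, l) ∪ h(l, l, l) ∪ j ∪ l ∪ l ∪ l ∪ l), h(h(j ∪ j ∪ l ∪ l, h(l, l, j), j ∪ j ∪ l), h(j ∪ l, h(j, j, j), j ∪ j ∪ j ∪ l), h(j ∪ l ∪ l ∪ l, j ∪ l ∪ l ∪ l, h(l, j, l))), h(h(h(j, j, l), l, j), l, l)), l, j) ∪ j ∪ j
Right:  j ∪ (h(h(h(h(j, j, a ∪ j) ∪ (l ∪ j) ∪ j ∪ (h(j, l, l) ∪ j) ∪ h(j, l, j), a, l ∪ l ∪ h(l, l, a ∪ l) ∪ j ∪ h(l, l, l) ∪ l ∪ (a ∪ l)), h(h(j ∪ l ∪ (j ∪ l), h(l, l, j), (j ∪ j) ∪ l), h(l ∪ j, h(j, j, j), j ∪ j ∪ l ∪ j), h((j ∪ l) ∪ l ∪ l, j ∪ l ∪ l ∪ l, h(l, j, l))), h(h(h(j, j, l), l, j), l, l)), l, j) ∪ j)
  Flatten:  j ∪ h(h(h(h(j, j, a ∪ j) ∪ (l ∪ j) ∪ j ∪ (h(j, l, l) ∪ j) ∪ h(j, l, j), a, l ∪ l ∪ h(l, l, a ∪ l) ∪ j ∪ h(l, l, l) ∪ l ∪ (a ∪ l)), h(h(j ∪ l ∪ (j ∪ l), h(l, l, j), (j ∪ j) ∪ l), h(l ∪ j, h(j, j, j), j ∪ j ∪ l ∪ j), h((j ∪ l) ∪ l ∪ l, j ∪ l ∪ l ∪ l, h(l, j, l))), h(h(h(j, j, l), l, j), l, l)), l, j) ∪ j
  Simplify inside:  h(h(h(h(j, j, a ∪ j) ∪ (l ∪ j) ∪ j ∪ (h(j, l, l) ∪ j) ∪ h(j, l, j), a, l ∪ l ∪ h(l, l, a ∪ l) ∪ j ∪ h(l, l, l) ∪ l ∪ (a ∪ l)), h(h(j ∪ l ∪ (j ∪ l), h(l, l, j), (j ∪ j) ∪ l), h(l ∪ j, h(j, j, j), j ∪ j ∪ l ∪ j), h((j ∪ l) ∪ l ∪ l, j ∪ l ∪ l ∪ l, h(l, j, l))), h(h(h(j, j, l), l, j), l, l)), l, j)  →  h(h(h(h(j, j, j) ∪ h(j, l, j) ∪ h(j, l, l) ∪ j ∪ j ∪ j ∪ l, a, h(l, l, l) ∪ h(l, l, l) ∪ j ∪ l ∪ l ∪ l ∪ l), h(h(j ∪ j ∪ l ∪ l, h(l, l, j), j ∪ j ∪ l), h(j ∪ l, h(j, j, j), j ∪ j ∪ j ∪ l), h(j ∪ l ∪ l ∪ l, j ∪ l ∪ l ∪ l, h(l, j, l))), h(h(h(j, j, l), l, j), l, l)), l, j)
  Sort arguments:  h(h(h(h(j, j, j) ∪ h(j, l, j) ∪ h(j, l, l) ∪ j ∪ j ∪ j ∪ l, a, h(l, l, l) ∪ h(l, l, l) ∪ j ∪ l ∪ l ∪ l ∪ l), h(h(j ∪ j ∪ l ∪ l, h(l, l, j), j ∪ j ∪ l), h(j ∪ l, h(j, j, j), j ∪ j ∪ j ∪ l), h(j ∪ l ∪ l ∪ l, j ∪ l ∪ l ∪ l, h(l, j, l))), h(h(h(j, j, l), l, j), l, l)), l, j) ∪ j ∪ j

Answer: yes — both canonical forms are h(h(h(h(j, j, j) ∪ h(j, l, j) ∪ h(j, l, l) ∪ j ∪ j ∪ j ∪ l, a, h(l, l, l) ∪ h(l, l, l) ∪ j ∪ l ∪ l ∪ l ∪ l), h(h(j ∪ j ∪ l ∪ l, h(l, l, j), j ∪ j ∪ l), h(j ∪ l, h(j, j, j), j ∪ j ∪ j ∪ l), h(j ∪ l ∪ l ∪ l, j ∪ l ∪ l ∪ l, h(l, j, l))), h(h(h(j, j, l), l, j), l, l)), l, j) ∪ j ∪ j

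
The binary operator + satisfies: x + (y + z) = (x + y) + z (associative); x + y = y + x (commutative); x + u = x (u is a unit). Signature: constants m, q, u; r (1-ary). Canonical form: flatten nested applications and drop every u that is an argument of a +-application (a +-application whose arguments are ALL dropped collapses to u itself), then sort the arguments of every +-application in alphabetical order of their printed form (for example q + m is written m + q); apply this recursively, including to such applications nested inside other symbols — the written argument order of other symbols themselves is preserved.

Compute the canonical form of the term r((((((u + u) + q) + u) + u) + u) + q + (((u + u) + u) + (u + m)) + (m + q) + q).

Answer: r(m + m + q + q + q + q)

Derivation:
Focus inside:  (((((u + u) + q) + u) + u) + u) + q + (((u + u) + u) + (u + m)) + (m + q) + q
Flatten:  u + u + q + u + u + u + q + u + u + u + u + m + m + q + q
Units out:  drop u (×9)
Order the arguments:  m + m + q + q + q + q
Put back:  r(m + m + q + q + q + q)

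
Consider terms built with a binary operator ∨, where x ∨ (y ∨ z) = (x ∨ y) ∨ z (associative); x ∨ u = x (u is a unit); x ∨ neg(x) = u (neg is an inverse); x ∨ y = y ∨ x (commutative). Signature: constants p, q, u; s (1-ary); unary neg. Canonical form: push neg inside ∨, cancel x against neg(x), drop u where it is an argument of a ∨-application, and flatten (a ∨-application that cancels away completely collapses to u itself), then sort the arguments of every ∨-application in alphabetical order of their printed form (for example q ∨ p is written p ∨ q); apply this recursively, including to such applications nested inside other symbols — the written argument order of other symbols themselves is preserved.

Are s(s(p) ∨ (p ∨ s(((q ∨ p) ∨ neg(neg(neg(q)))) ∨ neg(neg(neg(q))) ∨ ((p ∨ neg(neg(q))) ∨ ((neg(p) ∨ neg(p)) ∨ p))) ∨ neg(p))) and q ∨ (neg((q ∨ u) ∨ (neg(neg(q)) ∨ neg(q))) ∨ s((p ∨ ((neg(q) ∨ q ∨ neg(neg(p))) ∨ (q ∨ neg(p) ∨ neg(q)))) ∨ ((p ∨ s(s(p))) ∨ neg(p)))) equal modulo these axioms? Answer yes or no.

Left:  s(s(p) ∨ (p ∨ s(((q ∨ p) ∨ neg(neg(neg(q)))) ∨ neg(neg(neg(q))) ∨ ((p ∨ neg(neg(q))) ∨ ((neg(p) ∨ neg(p)) ∨ p))) ∨ neg(p)))
  Work inside:  s(p) ∨ (p ∨ s(((q ∨ p) ∨ neg(neg(neg(q)))) ∨ neg(neg(neg(q))) ∨ ((p ∨ neg(neg(q))) ∨ ((neg(p) ∨ neg(p)) ∨ p))) ∨ neg(p))
  Push neg inside:  distribute neg over ∨ and collapse double neg
  Inverses cancel:  p cancels
  Collect:  s(p) ∨ s(p)
  Reassemble:  s(s(p) ∨ s(p))
Right:  q ∨ (neg((q ∨ u) ∨ (neg(neg(q)) ∨ neg(q))) ∨ s((p ∨ ((neg(q) ∨ q ∨ neg(neg(p))) ∨ (q ∨ neg(p) ∨ neg(q)))) ∨ ((p ∨ s(s(p))) ∨ neg(p))))
  Push neg inside:  distribute neg over ∨ and collapse double neg
  Inverses cancel:  q cancels
  Collect terms:  s(p ∨ s(s(p)))

Answer: no — s(s(p) ∨ s(p)) vs s(p ∨ s(s(p)))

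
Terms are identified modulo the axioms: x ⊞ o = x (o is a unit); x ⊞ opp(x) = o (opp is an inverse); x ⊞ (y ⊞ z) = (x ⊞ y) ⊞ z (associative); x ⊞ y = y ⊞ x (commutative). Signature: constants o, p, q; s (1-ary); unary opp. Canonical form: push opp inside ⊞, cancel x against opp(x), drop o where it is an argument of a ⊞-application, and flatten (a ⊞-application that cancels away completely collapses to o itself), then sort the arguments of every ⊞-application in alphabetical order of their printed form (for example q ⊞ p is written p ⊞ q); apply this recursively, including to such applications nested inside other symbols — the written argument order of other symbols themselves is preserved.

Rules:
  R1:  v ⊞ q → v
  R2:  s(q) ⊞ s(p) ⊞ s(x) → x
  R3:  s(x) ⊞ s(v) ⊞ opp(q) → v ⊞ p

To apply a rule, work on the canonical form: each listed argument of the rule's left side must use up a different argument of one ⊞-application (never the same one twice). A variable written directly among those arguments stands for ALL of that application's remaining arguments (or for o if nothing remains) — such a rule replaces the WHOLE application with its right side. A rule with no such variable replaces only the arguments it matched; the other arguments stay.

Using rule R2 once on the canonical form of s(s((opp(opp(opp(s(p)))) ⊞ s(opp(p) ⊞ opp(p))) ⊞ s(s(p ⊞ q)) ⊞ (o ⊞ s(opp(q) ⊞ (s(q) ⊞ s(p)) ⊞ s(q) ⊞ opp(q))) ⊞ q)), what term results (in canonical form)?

Canonical form:  s(s(opp(s(p)) ⊞ q ⊞ s(opp(p) ⊞ opp(p)) ⊞ s(opp(q) ⊞ opp(q) ⊞ s(p) ⊞ s(q) ⊞ s(q)) ⊞ s(s(p ⊞ q))))
R2 matches:  uses s(p), s(q), s(q);  x := q
New term:  s(s(opp(s(p)) ⊞ q ⊞ s(opp(p) ⊞ opp(p)) ⊞ s(opp(q)) ⊞ s(s(p ⊞ q))))

Answer: s(s(opp(s(p)) ⊞ q ⊞ s(opp(p) ⊞ opp(p)) ⊞ s(opp(q)) ⊞ s(s(p ⊞ q))))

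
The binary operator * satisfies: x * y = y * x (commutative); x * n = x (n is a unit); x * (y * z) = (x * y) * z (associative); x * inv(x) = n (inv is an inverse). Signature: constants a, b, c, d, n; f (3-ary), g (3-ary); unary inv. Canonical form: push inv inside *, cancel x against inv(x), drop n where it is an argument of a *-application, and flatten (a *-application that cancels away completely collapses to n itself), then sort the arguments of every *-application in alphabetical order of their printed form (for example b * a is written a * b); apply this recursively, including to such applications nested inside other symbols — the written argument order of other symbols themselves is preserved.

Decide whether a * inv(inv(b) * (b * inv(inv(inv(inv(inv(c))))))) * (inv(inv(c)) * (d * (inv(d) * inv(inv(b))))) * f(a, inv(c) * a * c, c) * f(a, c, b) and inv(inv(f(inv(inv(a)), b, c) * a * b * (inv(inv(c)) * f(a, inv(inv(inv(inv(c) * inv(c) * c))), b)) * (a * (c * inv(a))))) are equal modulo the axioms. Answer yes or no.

Answer: no — a * b * c * c * f(a, a, c) * f(a, c, b) vs a * b * c * c * f(a, b, c) * f(a, c, b)

Derivation:
Left:  a * inv(inv(b) * (b * inv(inv(inv(inv(inv(c))))))) * (inv(inv(c)) * (d * (inv(d) * inv(inv(b))))) * f(a, inv(c) * a * c, c) * f(a, c, b)
  Push inv inside:  distribute inv over * and collapse double inv
  Cancel:  d cancels
  Collect terms:  a * b * c * c * f(a, a, c) * f(a, c, b)
Right:  inv(inv(f(inv(inv(a)), b, c) * a * b * (inv(inv(c)) * f(a, inv(inv(inv(inv(c) * inv(c) * c))), b)) * (a * (c * inv(a)))))
  Push inv inside:  distribute inv over * and collapse double inv
  Collect terms:  f(a, b, c) * a * b * c * c * f(a, c, b)
  Sort arguments:  a * b * c * c * f(a, b, c) * f(a, c, b)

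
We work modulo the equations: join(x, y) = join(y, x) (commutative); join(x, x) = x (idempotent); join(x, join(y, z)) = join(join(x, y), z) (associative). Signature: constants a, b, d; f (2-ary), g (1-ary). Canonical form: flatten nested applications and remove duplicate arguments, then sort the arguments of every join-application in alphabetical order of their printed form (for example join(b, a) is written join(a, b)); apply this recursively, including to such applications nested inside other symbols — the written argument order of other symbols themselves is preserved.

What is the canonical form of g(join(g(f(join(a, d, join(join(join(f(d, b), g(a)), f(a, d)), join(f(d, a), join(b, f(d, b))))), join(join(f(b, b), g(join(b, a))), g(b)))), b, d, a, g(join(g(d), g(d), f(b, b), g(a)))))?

Work inside:  join(g(f(join(a, d, join(join(join(f(d, b), g(a)), f(a, d)), join(f(d, a), join(b, f(d, b))))), join(join(f(b, b), g(join(b, a))), g(b)))), b, d, a, g(join(g(d), g(d), f(b, b), g(a))))
Canonicalize subterm:  g(f(join(a, d, join(join(join(f(d, b), g(a)), f(a, d)), join(f(d, a), join(b, f(d, b))))), join(join(f(b, b), g(join(b, a))), g(b))))  →  g(f(join(a, b, d, f(a, d), f(d, a), f(d, b), g(a)), join(f(b, b), g(b), g(join(a, b)))))
Simplify inside:  g(join(g(d), g(d), f(b, b), g(a)))  →  g(join(f(b, b), g(a), g(d)))
Sort:  join(a, b, d, g(f(join(a, b, d, f(a, d), f(d, a), f(d, b), g(a)), join(f(b, b), g(b), g(join(a, b))))), g(join(f(b, b), g(a), g(d))))
Rebuild:  g(join(a, b, d, g(f(join(a, b, d, f(a, d), f(d, a), f(d, b), g(a)), join(f(b, b), g(b), g(join(a, b))))), g(join(f(b, b), g(a), g(d)))))

Answer: g(join(a, b, d, g(f(join(a, b, d, f(a, d), f(d, a), f(d, b), g(a)), join(f(b, b), g(b), g(join(a, b))))), g(join(f(b, b), g(a), g(d)))))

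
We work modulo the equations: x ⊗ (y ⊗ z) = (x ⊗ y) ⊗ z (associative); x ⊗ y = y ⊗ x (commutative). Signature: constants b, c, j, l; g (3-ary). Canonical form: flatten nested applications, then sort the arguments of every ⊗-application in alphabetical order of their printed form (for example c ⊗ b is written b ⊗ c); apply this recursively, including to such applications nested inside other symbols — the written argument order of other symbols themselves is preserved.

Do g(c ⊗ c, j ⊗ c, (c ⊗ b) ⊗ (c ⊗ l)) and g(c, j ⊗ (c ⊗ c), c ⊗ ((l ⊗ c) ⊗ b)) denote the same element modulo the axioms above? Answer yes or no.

Answer: no — g(c ⊗ c, c ⊗ j, b ⊗ c ⊗ c ⊗ l) vs g(c, c ⊗ c ⊗ j, b ⊗ c ⊗ c ⊗ l)

Derivation:
Left:  g(c ⊗ c, j ⊗ c, (c ⊗ b) ⊗ (c ⊗ l))
  Focus inside:  (c ⊗ b) ⊗ (c ⊗ l)
  Un-nest:  c ⊗ b ⊗ c ⊗ l
  Sort arguments:  b ⊗ c ⊗ c ⊗ l
  Reassemble:  g(c ⊗ c, c ⊗ j, b ⊗ c ⊗ c ⊗ l)
Right:  g(c, j ⊗ (c ⊗ c), c ⊗ ((l ⊗ c) ⊗ b))
  Work inside:  c ⊗ ((l ⊗ c) ⊗ b)
  Merge nested applications:  c ⊗ l ⊗ c ⊗ b
  Sort:  b ⊗ c ⊗ c ⊗ l
  Reassemble:  g(c, c ⊗ c ⊗ j, b ⊗ c ⊗ c ⊗ l)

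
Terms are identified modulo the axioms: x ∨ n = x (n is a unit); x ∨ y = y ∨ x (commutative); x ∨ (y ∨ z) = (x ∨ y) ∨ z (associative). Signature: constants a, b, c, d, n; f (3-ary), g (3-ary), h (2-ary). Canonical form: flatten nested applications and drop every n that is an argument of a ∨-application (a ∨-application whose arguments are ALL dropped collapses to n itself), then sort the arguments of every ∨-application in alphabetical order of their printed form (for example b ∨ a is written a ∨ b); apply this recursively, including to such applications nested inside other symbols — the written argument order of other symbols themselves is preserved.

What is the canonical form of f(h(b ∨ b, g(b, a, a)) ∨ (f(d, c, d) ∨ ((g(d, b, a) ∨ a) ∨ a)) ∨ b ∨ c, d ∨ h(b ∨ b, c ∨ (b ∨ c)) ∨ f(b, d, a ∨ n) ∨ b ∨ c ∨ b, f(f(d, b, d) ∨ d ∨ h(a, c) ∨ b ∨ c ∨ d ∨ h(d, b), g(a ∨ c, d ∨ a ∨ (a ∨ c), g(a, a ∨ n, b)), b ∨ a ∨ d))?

Answer: f(a ∨ a ∨ b ∨ c ∨ f(d, c, d) ∨ g(d, b, a) ∨ h(b ∨ b, g(b, a, a)), b ∨ b ∨ c ∨ d ∨ f(b, d, a) ∨ h(b ∨ b, b ∨ c ∨ c), f(b ∨ c ∨ d ∨ d ∨ f(d, b, d) ∨ h(a, c) ∨ h(d, b), g(a ∨ c, a ∨ a ∨ c ∨ d, g(a, a, b)), a ∨ b ∨ d))

Derivation:
Work inside:  h(b ∨ b, g(b, a, a)) ∨ (f(d, c, d) ∨ ((g(d, b, a) ∨ a) ∨ a)) ∨ b ∨ c
Un-nest:  h(b ∨ b, g(b, a, a)) ∨ f(d, c, d) ∨ g(d, b, a) ∨ a ∨ a ∨ b ∨ c
Order the arguments:  a ∨ a ∨ b ∨ c ∨ f(d, c, d) ∨ g(d, b, a) ∨ h(b ∨ b, g(b, a, a))
Put back:  f(a ∨ a ∨ b ∨ c ∨ f(d, c, d) ∨ g(d, b, a) ∨ h(b ∨ b, g(b, a, a)), b ∨ b ∨ c ∨ d ∨ f(b, d, a) ∨ h(b ∨ b, b ∨ c ∨ c), f(b ∨ c ∨ d ∨ d ∨ f(d, b, d) ∨ h(a, c) ∨ h(d, b), g(a ∨ c, a ∨ a ∨ c ∨ d, g(a, a, b)), a ∨ b ∨ d))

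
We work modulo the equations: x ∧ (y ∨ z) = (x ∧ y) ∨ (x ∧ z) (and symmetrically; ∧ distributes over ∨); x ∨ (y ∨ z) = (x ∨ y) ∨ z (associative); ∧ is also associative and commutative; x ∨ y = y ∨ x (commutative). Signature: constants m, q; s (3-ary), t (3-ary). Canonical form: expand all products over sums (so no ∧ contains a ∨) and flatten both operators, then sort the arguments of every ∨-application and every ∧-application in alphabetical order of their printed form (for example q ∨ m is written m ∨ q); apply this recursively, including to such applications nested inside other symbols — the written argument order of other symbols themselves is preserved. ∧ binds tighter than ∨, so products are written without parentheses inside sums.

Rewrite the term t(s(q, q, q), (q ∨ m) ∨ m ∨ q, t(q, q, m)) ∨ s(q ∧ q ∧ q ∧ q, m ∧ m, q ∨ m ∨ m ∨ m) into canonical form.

Answer: s(q ∧ q ∧ q ∧ q, m ∧ m, m ∨ m ∨ m ∨ q) ∨ t(s(q, q, q), m ∨ m ∨ q ∨ q, t(q, q, m))

Derivation:
Un-nest:  t(s(q, q, q), m ∨ m ∨ q ∨ q, t(q, q, m)) ∨ s(q ∧ q ∧ q ∧ q, m ∧ m, m ∨ m ∨ m ∨ q)
Sort:  s(q ∧ q ∧ q ∧ q, m ∧ m, m ∨ m ∨ m ∨ q) ∨ t(s(q, q, q), m ∨ m ∨ q ∨ q, t(q, q, m))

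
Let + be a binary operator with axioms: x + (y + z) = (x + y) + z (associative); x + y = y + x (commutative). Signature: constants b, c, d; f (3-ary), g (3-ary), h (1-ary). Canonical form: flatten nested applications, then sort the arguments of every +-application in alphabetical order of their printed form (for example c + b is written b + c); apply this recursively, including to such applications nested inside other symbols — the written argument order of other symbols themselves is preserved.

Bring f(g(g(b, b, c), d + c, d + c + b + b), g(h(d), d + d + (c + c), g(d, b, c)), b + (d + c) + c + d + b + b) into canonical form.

Answer: f(g(g(b, b, c), c + d, b + b + c + d), g(h(d), c + c + d + d, g(d, b, c)), b + b + b + c + c + d + d)

Derivation:
Focus inside:  b + (d + c) + c + d + b + b
Merge nested applications:  b + d + c + c + d + b + b
Sort arguments:  b + b + b + c + c + d + d
Reassemble:  f(g(g(b, b, c), c + d, b + b + c + d), g(h(d), c + c + d + d, g(d, b, c)), b + b + b + c + c + d + d)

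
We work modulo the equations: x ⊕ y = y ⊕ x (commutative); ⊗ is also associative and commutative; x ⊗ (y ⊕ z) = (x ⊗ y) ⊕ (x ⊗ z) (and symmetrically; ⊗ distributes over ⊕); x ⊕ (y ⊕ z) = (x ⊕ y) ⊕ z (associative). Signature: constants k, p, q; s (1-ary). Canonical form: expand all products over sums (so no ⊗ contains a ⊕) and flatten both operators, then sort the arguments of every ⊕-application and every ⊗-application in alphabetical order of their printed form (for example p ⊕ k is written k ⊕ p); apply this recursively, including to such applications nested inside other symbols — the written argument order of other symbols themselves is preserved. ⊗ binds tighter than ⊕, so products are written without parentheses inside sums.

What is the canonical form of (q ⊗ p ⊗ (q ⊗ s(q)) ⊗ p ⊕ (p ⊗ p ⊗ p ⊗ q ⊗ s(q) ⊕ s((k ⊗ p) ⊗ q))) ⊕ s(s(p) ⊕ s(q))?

Answer: p ⊗ p ⊗ p ⊗ q ⊗ s(q) ⊕ p ⊗ p ⊗ q ⊗ q ⊗ s(q) ⊕ s(k ⊗ p ⊗ q) ⊕ s(s(p) ⊕ s(q))

Derivation:
Merge nested applications:  p ⊗ p ⊗ q ⊗ q ⊗ s(q) ⊕ p ⊗ p ⊗ p ⊗ q ⊗ s(q) ⊕ s(k ⊗ p ⊗ q) ⊕ s(s(p) ⊕ s(q))
Sort arguments:  p ⊗ p ⊗ p ⊗ q ⊗ s(q) ⊕ p ⊗ p ⊗ q ⊗ q ⊗ s(q) ⊕ s(k ⊗ p ⊗ q) ⊕ s(s(p) ⊕ s(q))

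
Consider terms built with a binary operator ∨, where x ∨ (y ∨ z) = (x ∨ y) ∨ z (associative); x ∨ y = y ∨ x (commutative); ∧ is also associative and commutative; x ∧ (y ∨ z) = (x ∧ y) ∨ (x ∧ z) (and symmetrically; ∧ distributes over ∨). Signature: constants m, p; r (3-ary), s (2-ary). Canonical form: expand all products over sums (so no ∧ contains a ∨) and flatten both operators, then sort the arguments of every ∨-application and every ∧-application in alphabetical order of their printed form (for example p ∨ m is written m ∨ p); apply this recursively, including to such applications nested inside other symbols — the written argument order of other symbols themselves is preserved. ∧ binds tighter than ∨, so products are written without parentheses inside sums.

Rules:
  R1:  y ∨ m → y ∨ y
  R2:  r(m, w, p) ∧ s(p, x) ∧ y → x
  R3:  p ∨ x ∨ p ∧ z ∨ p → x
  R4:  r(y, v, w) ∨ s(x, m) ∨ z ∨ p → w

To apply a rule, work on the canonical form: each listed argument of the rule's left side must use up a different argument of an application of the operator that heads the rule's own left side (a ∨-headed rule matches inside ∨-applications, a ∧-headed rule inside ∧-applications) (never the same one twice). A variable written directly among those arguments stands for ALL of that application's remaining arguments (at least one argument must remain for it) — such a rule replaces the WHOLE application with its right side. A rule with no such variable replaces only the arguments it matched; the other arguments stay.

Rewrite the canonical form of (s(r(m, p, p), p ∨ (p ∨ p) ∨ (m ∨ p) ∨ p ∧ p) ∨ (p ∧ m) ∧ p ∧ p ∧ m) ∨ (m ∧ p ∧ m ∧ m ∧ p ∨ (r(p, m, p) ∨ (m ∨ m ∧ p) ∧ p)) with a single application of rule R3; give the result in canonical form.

Canonical form:  m ∧ m ∧ m ∧ p ∧ p ∨ m ∧ m ∧ p ∧ p ∧ p ∨ m ∧ p ∨ m ∧ p ∧ p ∨ r(p, m, p) ∨ s(r(m, p, p), m ∨ p ∨ p ∨ p ∨ p ∨ p ∧ p)
Match R3:  consume p, p, p ∧ p;  x := m ∨ p ∨ p, z := p
The extension variable absorbs all remaining arguments, so the whole application is rewritten.
New term:  m ∧ m ∧ m ∧ p ∧ p ∨ m ∧ m ∧ p ∧ p ∧ p ∨ m ∧ p ∨ m ∧ p ∧ p ∨ r(p, m, p) ∨ s(r(m, p, p), m ∨ p ∨ p)

Answer: m ∧ m ∧ m ∧ p ∧ p ∨ m ∧ m ∧ p ∧ p ∧ p ∨ m ∧ p ∨ m ∧ p ∧ p ∨ r(p, m, p) ∨ s(r(m, p, p), m ∨ p ∨ p)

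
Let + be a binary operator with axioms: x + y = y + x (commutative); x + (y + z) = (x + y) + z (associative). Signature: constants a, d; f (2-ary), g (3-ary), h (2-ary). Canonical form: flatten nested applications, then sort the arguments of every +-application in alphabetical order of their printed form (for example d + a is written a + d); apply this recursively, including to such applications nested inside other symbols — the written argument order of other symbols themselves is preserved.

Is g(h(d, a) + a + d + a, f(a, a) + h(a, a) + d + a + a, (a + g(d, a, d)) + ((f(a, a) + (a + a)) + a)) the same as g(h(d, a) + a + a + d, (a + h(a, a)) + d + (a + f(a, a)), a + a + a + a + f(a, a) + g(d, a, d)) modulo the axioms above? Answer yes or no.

Answer: yes — both canonical forms are g(a + a + d + h(d, a), a + a + d + f(a, a) + h(a, a), a + a + a + a + f(a, a) + g(d, a, d))

Derivation:
Left:  g(h(d, a) + a + d + a, f(a, a) + h(a, a) + d + a + a, (a + g(d, a, d)) + ((f(a, a) + (a + a)) + a))
  Work inside:  (a + g(d, a, d)) + ((f(a, a) + (a + a)) + a)
  Un-nest:  a + g(d, a, d) + f(a, a) + a + a + a
  Sort arguments:  a + a + a + a + f(a, a) + g(d, a, d)
  Rebuild:  g(a + a + d + h(d, a), a + a + d + f(a, a) + h(a, a), a + a + a + a + f(a, a) + g(d, a, d))
Right:  g(h(d, a) + a + a + d, (a + h(a, a)) + d + (a + f(a, a)), a + a + a + a + f(a, a) + g(d, a, d))
  Work inside:  (a + h(a, a)) + d + (a + f(a, a))
  Merge nested applications:  a + h(a, a) + d + a + f(a, a)
  Sort arguments:  a + a + d + f(a, a) + h(a, a)
  Reassemble:  g(a + a + d + h(d, a), a + a + d + f(a, a) + h(a, a), a + a + a + a + f(a, a) + g(d, a, d))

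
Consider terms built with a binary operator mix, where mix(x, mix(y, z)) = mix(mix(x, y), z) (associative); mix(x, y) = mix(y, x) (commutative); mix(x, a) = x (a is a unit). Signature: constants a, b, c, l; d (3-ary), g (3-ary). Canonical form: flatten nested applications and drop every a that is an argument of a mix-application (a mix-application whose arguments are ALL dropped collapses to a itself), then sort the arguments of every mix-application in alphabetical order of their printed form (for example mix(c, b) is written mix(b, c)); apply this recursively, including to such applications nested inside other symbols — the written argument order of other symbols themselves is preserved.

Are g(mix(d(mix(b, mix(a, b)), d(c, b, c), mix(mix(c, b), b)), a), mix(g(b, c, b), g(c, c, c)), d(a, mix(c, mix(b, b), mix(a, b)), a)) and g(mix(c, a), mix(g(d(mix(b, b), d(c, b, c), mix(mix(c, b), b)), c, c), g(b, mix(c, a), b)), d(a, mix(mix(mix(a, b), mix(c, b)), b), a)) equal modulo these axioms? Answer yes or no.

Answer: no — g(d(mix(b, b), d(c, b, c), mix(b, b, c)), mix(g(b, c, b), g(c, c, c)), d(a, mix(b, b, b, c), a)) vs g(c, mix(g(b, c, b), g(d(mix(b, b), d(c, b, c), mix(b, b, c)), c, c)), d(a, mix(b, b, b, c), a))

Derivation:
Left:  g(mix(d(mix(b, mix(a, b)), d(c, b, c), mix(mix(c, b), b)), a), mix(g(b, c, b), g(c, c, c)), d(a, mix(c, mix(b, b), mix(a, b)), a))
  Descend into:  mix(d(mix(b, mix(a, b)), d(c, b, c), mix(mix(c, b), b)), a)
  Simplify inside:  d(mix(b, mix(a, b)), d(c, b, c), mix(mix(c, b), b))  →  d(mix(b, b), d(c, b, c), mix(b, b, c))
  Unit:  drop a
  Sort:  d(mix(b, b), d(c, b, c), mix(b, b, c))
  Reassemble:  g(d(mix(b, b), d(c, b, c), mix(b, b, c)), mix(g(b, c, b), g(c, c, c)), d(a, mix(b, b, b, c), a))
Right:  g(mix(c, a), mix(g(d(mix(b, b), d(c, b, c), mix(mix(c, b), b)), c, c), g(b, mix(c, a), b)), d(a, mix(mix(mix(a, b), mix(c, b)), b), a))
  Work inside:  mix(g(d(mix(b, b), d(c, b, c), mix(mix(c, b), b)), c, c), g(b, mix(c, a), b))
  Inside:  g(d(mix(b, b), d(c, b, c), mix(mix(c, b), b)), c, c)  →  g(d(mix(b, b), d(c, b, c), mix(b, b, c)), c, c)
  Simplify inside:  g(b, mix(c, a), b)  →  g(b, c, b)
  Sort:  mix(g(b, c, b), g(d(mix(b, b), d(c, b, c), mix(b, b, c)), c, c))
  Rebuild:  g(c, mix(g(b, c, b), g(d(mix(b, b), d(c, b, c), mix(b, b, c)), c, c)), d(a, mix(b, b, b, c), a))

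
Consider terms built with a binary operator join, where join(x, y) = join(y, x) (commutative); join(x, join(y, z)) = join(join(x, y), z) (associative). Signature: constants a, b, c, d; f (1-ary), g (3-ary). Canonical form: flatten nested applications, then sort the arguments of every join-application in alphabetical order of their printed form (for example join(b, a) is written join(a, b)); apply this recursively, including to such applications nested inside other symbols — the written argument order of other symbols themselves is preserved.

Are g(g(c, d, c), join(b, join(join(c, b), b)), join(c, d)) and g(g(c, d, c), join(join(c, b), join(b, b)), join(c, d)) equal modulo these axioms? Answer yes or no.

Answer: yes — both canonical forms are g(g(c, d, c), join(b, b, b, c), join(c, d))

Derivation:
Left:  g(g(c, d, c), join(b, join(join(c, b), b)), join(c, d))
  Descend into:  join(b, join(join(c, b), b))
  Flatten:  join(b, c, b, b)
  Order the arguments:  join(b, b, b, c)
  Rebuild:  g(g(c, d, c), join(b, b, b, c), join(c, d))
Right:  g(g(c, d, c), join(join(c, b), join(b, b)), join(c, d))
  Work inside:  join(join(c, b), join(b, b))
  Flatten:  join(c, b, b, b)
  Order the arguments:  join(b, b, b, c)
  Rebuild:  g(g(c, d, c), join(b, b, b, c), join(c, d))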